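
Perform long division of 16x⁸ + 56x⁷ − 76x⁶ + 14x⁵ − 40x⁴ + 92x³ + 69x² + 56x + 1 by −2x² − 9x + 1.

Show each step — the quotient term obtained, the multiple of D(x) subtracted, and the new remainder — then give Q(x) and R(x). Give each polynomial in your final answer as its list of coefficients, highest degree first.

Step 1: lead(16x⁸ + 56x⁷ − 76x⁶ + 14x⁵ − 40x⁴ + 92x³ + 69x² + 56x + 1) ÷ lead(D) = 16x⁸ ÷ −2x² = −8x⁶. Subtract (−8x⁶)·D = 16x⁸ + 72x⁷ − 8x⁶. Remainder: −16x⁷ − 68x⁶ + 14x⁵ − 40x⁴ + 92x³ + 69x² + 56x + 1.
Step 2: lead(−16x⁷ − 68x⁶ + 14x⁵ − 40x⁴ + 92x³ + 69x² + 56x + 1) ÷ lead(D) = −16x⁷ ÷ −2x² = 8x⁵. Subtract (8x⁵)·D = −16x⁷ − 72x⁶ + 8x⁵. Remainder: 4x⁶ + 6x⁵ − 40x⁴ + 92x³ + 69x² + 56x + 1.
Step 3: lead(4x⁶ + 6x⁵ − 40x⁴ + 92x³ + 69x² + 56x + 1) ÷ lead(D) = 4x⁶ ÷ −2x² = −2x⁴. Subtract (−2x⁴)·D = 4x⁶ + 18x⁵ − 2x⁴. Remainder: −12x⁵ − 38x⁴ + 92x³ + 69x² + 56x + 1.
Step 4: lead(−12x⁵ − 38x⁴ + 92x³ + 69x² + 56x + 1) ÷ lead(D) = −12x⁵ ÷ −2x² = 6x³. Subtract (6x³)·D = −12x⁵ − 54x⁴ + 6x³. Remainder: 16x⁴ + 86x³ + 69x² + 56x + 1.
Step 5: lead(16x⁴ + 86x³ + 69x² + 56x + 1) ÷ lead(D) = 16x⁴ ÷ −2x² = −8x². Subtract (−8x²)·D = 16x⁴ + 72x³ − 8x². Remainder: 14x³ + 77x² + 56x + 1.
Step 6: lead(14x³ + 77x² + 56x + 1) ÷ lead(D) = 14x³ ÷ −2x² = −7x. Subtract (−7x)·D = 14x³ + 63x² − 7x. Remainder: 14x² + 63x + 1.
Step 7: lead(14x² + 63x + 1) ÷ lead(D) = 14x² ÷ −2x² = −7. Subtract (−7)·D = 14x² + 63x − 7. Remainder: 8.

Q = [-8, 8, -2, 6, -8, -7, -7]; R = [8]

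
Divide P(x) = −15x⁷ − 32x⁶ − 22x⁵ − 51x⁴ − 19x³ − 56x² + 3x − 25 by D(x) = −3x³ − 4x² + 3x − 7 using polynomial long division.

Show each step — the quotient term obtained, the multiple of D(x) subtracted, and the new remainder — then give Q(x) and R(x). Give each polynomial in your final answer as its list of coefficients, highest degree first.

Step 1: lead(−15x⁷ − 32x⁶ − 22x⁵ − 51x⁴ − 19x³ − 56x² + 3x − 25) ÷ lead(D) = −15x⁷ ÷ −3x³ = 5x⁴. Subtract (5x⁴)·D = −15x⁷ − 20x⁶ + 15x⁵ − 35x⁴. Remainder: −12x⁶ − 37x⁵ − 16x⁴ − 19x³ − 56x² + 3x − 25.
Step 2: lead(−12x⁶ − 37x⁵ − 16x⁴ − 19x³ − 56x² + 3x − 25) ÷ lead(D) = −12x⁶ ÷ −3x³ = 4x³. Subtract (4x³)·D = −12x⁶ − 16x⁵ + 12x⁴ − 28x³. Remainder: −21x⁵ − 28x⁴ + 9x³ − 56x² + 3x − 25.
Step 3: lead(−21x⁵ − 28x⁴ + 9x³ − 56x² + 3x − 25) ÷ lead(D) = −21x⁵ ÷ −3x³ = 7x². Subtract (7x²)·D = −21x⁵ − 28x⁴ + 21x³ − 49x². Remainder: −12x³ − 7x² + 3x − 25.
Step 4: lead(−12x³ − 7x² + 3x − 25) ÷ lead(D) = −12x³ ÷ −3x³ = 4. Subtract (4)·D = −12x³ − 16x² + 12x − 28. Remainder: 9x² − 9x + 3.

Q = [5, 4, 7, 0, 4]; R = [9, -9, 3]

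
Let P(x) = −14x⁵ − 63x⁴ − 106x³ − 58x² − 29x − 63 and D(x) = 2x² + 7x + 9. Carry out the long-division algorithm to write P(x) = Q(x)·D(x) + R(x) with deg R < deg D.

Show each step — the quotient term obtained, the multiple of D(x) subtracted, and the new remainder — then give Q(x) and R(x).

Step 1: lead(−14x⁵ − 63x⁴ − 106x³ − 58x² − 29x − 63) ÷ lead(D) = −14x⁵ ÷ 2x² = −7x³. Subtract (−7x³)·D = −14x⁵ − 49x⁴ − 63x³. Remainder: −14x⁴ − 43x³ − 58x² − 29x − 63.
Step 2: lead(−14x⁴ − 43x³ − 58x² − 29x − 63) ÷ lead(D) = −14x⁴ ÷ 2x² = −7x². Subtract (−7x²)·D = −14x⁴ − 49x³ − 63x². Remainder: 6x³ + 5x² − 29x − 63.
Step 3: lead(6x³ + 5x² − 29x − 63) ÷ lead(D) = 6x³ ÷ 2x² = 3x. Subtract (3x)·D = 6x³ + 21x² + 27x. Remainder: −16x² − 56x − 63.
Step 4: lead(−16x² − 56x − 63) ÷ lead(D) = −16x² ÷ 2x² = −8. Subtract (−8)·D = −16x² − 56x − 72. Remainder: 9.

Q(x) = −7x³ − 7x² + 3x − 8; R(x) = 9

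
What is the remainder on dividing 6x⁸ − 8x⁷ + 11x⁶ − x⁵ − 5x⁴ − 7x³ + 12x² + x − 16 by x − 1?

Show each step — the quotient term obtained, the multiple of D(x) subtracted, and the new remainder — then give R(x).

Step 1: lead(6x⁸ − 8x⁷ + 11x⁶ − x⁵ − 5x⁴ − 7x³ + 12x² + x − 16) ÷ lead(D) = 6x⁸ ÷ x = 6x⁷. Subtract (6x⁷)·D = 6x⁸ − 6x⁷. Remainder: −2x⁷ + 11x⁶ − x⁵ − 5x⁴ − 7x³ + 12x² + x − 16.
Step 2: lead(−2x⁷ + 11x⁶ − x⁵ − 5x⁴ − 7x³ + 12x² + x − 16) ÷ lead(D) = −2x⁷ ÷ x = −2x⁶. Subtract (−2x⁶)·D = −2x⁷ + 2x⁶. Remainder: 9x⁶ − x⁵ − 5x⁴ − 7x³ + 12x² + x − 16.
Step 3: lead(9x⁶ − x⁵ − 5x⁴ − 7x³ + 12x² + x − 16) ÷ lead(D) = 9x⁶ ÷ x = 9x⁵. Subtract (9x⁵)·D = 9x⁶ − 9x⁵. Remainder: 8x⁵ − 5x⁴ − 7x³ + 12x² + x − 16.
Step 4: lead(8x⁵ − 5x⁴ − 7x³ + 12x² + x − 16) ÷ lead(D) = 8x⁵ ÷ x = 8x⁴. Subtract (8x⁴)·D = 8x⁵ − 8x⁴. Remainder: 3x⁴ − 7x³ + 12x² + x − 16.
Step 5: lead(3x⁴ − 7x³ + 12x² + x − 16) ÷ lead(D) = 3x⁴ ÷ x = 3x³. Subtract (3x³)·D = 3x⁴ − 3x³. Remainder: −4x³ + 12x² + x − 16.
Step 6: lead(−4x³ + 12x² + x − 16) ÷ lead(D) = −4x³ ÷ x = −4x². Subtract (−4x²)·D = −4x³ + 4x². Remainder: 8x² + x − 16.
Step 7: lead(8x² + x − 16) ÷ lead(D) = 8x² ÷ x = 8x. Subtract (8x)·D = 8x² − 8x. Remainder: 9x − 16.
Step 8: lead(9x − 16) ÷ lead(D) = 9x ÷ x = 9. Subtract (9)·D = 9x − 9. Remainder: −7.

R(x) = −7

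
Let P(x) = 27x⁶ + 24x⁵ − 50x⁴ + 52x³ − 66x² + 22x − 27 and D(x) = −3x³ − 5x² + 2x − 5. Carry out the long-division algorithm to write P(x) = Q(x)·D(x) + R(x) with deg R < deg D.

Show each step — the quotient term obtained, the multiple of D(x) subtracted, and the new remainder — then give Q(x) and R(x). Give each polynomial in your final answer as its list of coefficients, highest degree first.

Q = [-9, 7, -1, 4]; R = [-9, 9, -7]

Step 1: lead(27x⁶ + 24x⁵ − 50x⁴ + 52x³ − 66x² + 22x − 27) ÷ lead(D) = 27x⁶ ÷ −3x³ = −9x³. Subtract (−9x³)·D = 27x⁶ + 45x⁵ − 18x⁴ + 45x³. Remainder: −21x⁵ − 32x⁴ + 7x³ − 66x² + 22x − 27.
Step 2: lead(−21x⁵ − 32x⁴ + 7x³ − 66x² + 22x − 27) ÷ lead(D) = −21x⁵ ÷ −3x³ = 7x². Subtract (7x²)·D = −21x⁵ − 35x⁴ + 14x³ − 35x². Remainder: 3x⁴ − 7x³ − 31x² + 22x − 27.
Step 3: lead(3x⁴ − 7x³ − 31x² + 22x − 27) ÷ lead(D) = 3x⁴ ÷ −3x³ = −x. Subtract (−x)·D = 3x⁴ + 5x³ − 2x² + 5x. Remainder: −12x³ − 29x² + 17x − 27.
Step 4: lead(−12x³ − 29x² + 17x − 27) ÷ lead(D) = −12x³ ÷ −3x³ = 4. Subtract (4)·D = −12x³ − 20x² + 8x − 20. Remainder: −9x² + 9x − 7.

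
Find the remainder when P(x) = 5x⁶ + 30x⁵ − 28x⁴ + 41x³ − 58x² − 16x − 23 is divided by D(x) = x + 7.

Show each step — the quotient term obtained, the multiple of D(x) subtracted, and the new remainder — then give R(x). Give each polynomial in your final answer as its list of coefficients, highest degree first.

R = [-9]

Step 1: lead(5x⁶ + 30x⁵ − 28x⁴ + 41x³ − 58x² − 16x − 23) ÷ lead(D) = 5x⁶ ÷ x = 5x⁵. Subtract (5x⁵)·D = 5x⁶ + 35x⁵. Remainder: −5x⁵ − 28x⁴ + 41x³ − 58x² − 16x − 23.
Step 2: lead(−5x⁵ − 28x⁴ + 41x³ − 58x² − 16x − 23) ÷ lead(D) = −5x⁵ ÷ x = −5x⁴. Subtract (−5x⁴)·D = −5x⁵ − 35x⁴. Remainder: 7x⁴ + 41x³ − 58x² − 16x − 23.
Step 3: lead(7x⁴ + 41x³ − 58x² − 16x − 23) ÷ lead(D) = 7x⁴ ÷ x = 7x³. Subtract (7x³)·D = 7x⁴ + 49x³. Remainder: −8x³ − 58x² − 16x − 23.
Step 4: lead(−8x³ − 58x² − 16x − 23) ÷ lead(D) = −8x³ ÷ x = −8x². Subtract (−8x²)·D = −8x³ − 56x². Remainder: −2x² − 16x − 23.
Step 5: lead(−2x² − 16x − 23) ÷ lead(D) = −2x² ÷ x = −2x. Subtract (−2x)·D = −2x² − 14x. Remainder: −2x − 23.
Step 6: lead(−2x − 23) ÷ lead(D) = −2x ÷ x = −2. Subtract (−2)·D = −2x − 14. Remainder: −9.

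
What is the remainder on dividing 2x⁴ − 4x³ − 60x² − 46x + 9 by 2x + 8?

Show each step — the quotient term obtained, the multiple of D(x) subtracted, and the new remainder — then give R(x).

Step 1: lead(2x⁴ − 4x³ − 60x² − 46x + 9) ÷ lead(D) = 2x⁴ ÷ 2x = x³. Subtract (x³)·D = 2x⁴ + 8x³. Remainder: −12x³ − 60x² − 46x + 9.
Step 2: lead(−12x³ − 60x² − 46x + 9) ÷ lead(D) = −12x³ ÷ 2x = −6x². Subtract (−6x²)·D = −12x³ − 48x². Remainder: −12x² − 46x + 9.
Step 3: lead(−12x² − 46x + 9) ÷ lead(D) = −12x² ÷ 2x = −6x. Subtract (−6x)·D = −12x² − 48x. Remainder: 2x + 9.
Step 4: lead(2x + 9) ÷ lead(D) = 2x ÷ 2x = 1. Subtract (1)·D = 2x + 8. Remainder: 1.

R(x) = 1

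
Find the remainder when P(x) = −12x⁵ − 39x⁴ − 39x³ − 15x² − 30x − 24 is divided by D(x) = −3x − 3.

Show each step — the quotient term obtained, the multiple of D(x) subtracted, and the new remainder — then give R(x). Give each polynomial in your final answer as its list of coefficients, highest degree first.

Step 1: lead(−12x⁵ − 39x⁴ − 39x³ − 15x² − 30x − 24) ÷ lead(D) = −12x⁵ ÷ −3x = 4x⁴. Subtract (4x⁴)·D = −12x⁵ − 12x⁴. Remainder: −27x⁴ − 39x³ − 15x² − 30x − 24.
Step 2: lead(−27x⁴ − 39x³ − 15x² − 30x − 24) ÷ lead(D) = −27x⁴ ÷ −3x = 9x³. Subtract (9x³)·D = −27x⁴ − 27x³. Remainder: −12x³ − 15x² − 30x − 24.
Step 3: lead(−12x³ − 15x² − 30x − 24) ÷ lead(D) = −12x³ ÷ −3x = 4x². Subtract (4x²)·D = −12x³ − 12x². Remainder: −3x² − 30x − 24.
Step 4: lead(−3x² − 30x − 24) ÷ lead(D) = −3x² ÷ −3x = x. Subtract (x)·D = −3x² − 3x. Remainder: −27x − 24.
Step 5: lead(−27x − 24) ÷ lead(D) = −27x ÷ −3x = 9. Subtract (9)·D = −27x − 27. Remainder: 3.

R = [3]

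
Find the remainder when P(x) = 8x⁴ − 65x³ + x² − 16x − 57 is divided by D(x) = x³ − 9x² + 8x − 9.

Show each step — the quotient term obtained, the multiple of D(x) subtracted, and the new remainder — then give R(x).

R(x) = 6

Step 1: lead(8x⁴ − 65x³ + x² − 16x − 57) ÷ lead(D) = 8x⁴ ÷ x³ = 8x. Subtract (8x)·D = 8x⁴ − 72x³ + 64x² − 72x. Remainder: 7x³ − 63x² + 56x − 57.
Step 2: lead(7x³ − 63x² + 56x − 57) ÷ lead(D) = 7x³ ÷ x³ = 7. Subtract (7)·D = 7x³ − 63x² + 56x − 63. Remainder: 6.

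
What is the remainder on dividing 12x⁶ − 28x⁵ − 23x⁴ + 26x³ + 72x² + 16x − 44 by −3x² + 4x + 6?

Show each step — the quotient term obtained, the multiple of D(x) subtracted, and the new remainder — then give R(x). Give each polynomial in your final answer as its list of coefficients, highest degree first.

Step 1: lead(12x⁶ − 28x⁵ − 23x⁴ + 26x³ + 72x² + 16x − 44) ÷ lead(D) = 12x⁶ ÷ −3x² = −4x⁴. Subtract (−4x⁴)·D = 12x⁶ − 16x⁵ − 24x⁴. Remainder: −12x⁵ + x⁴ + 26x³ + 72x² + 16x − 44.
Step 2: lead(−12x⁵ + x⁴ + 26x³ + 72x² + 16x − 44) ÷ lead(D) = −12x⁵ ÷ −3x² = 4x³. Subtract (4x³)·D = −12x⁵ + 16x⁴ + 24x³. Remainder: −15x⁴ + 2x³ + 72x² + 16x − 44.
Step 3: lead(−15x⁴ + 2x³ + 72x² + 16x − 44) ÷ lead(D) = −15x⁴ ÷ −3x² = 5x². Subtract (5x²)·D = −15x⁴ + 20x³ + 30x². Remainder: −18x³ + 42x² + 16x − 44.
Step 4: lead(−18x³ + 42x² + 16x − 44) ÷ lead(D) = −18x³ ÷ −3x² = 6x. Subtract (6x)·D = −18x³ + 24x² + 36x. Remainder: 18x² − 20x − 44.
Step 5: lead(18x² − 20x − 44) ÷ lead(D) = 18x² ÷ −3x² = −6. Subtract (−6)·D = 18x² − 24x − 36. Remainder: 4x − 8.

R = [4, -8]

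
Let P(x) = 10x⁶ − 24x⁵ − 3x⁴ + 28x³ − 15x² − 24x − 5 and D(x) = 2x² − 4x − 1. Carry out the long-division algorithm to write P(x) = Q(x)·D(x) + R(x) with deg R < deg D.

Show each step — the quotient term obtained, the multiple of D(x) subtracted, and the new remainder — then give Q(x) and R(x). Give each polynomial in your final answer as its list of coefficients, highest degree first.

Q = [5, -2, -3, 7, 5]; R = [3, 0]

Step 1: lead(10x⁶ − 24x⁵ − 3x⁴ + 28x³ − 15x² − 24x − 5) ÷ lead(D) = 10x⁶ ÷ 2x² = 5x⁴. Subtract (5x⁴)·D = 10x⁶ − 20x⁵ − 5x⁴. Remainder: −4x⁵ + 2x⁴ + 28x³ − 15x² − 24x − 5.
Step 2: lead(−4x⁵ + 2x⁴ + 28x³ − 15x² − 24x − 5) ÷ lead(D) = −4x⁵ ÷ 2x² = −2x³. Subtract (−2x³)·D = −4x⁵ + 8x⁴ + 2x³. Remainder: −6x⁴ + 26x³ − 15x² − 24x − 5.
Step 3: lead(−6x⁴ + 26x³ − 15x² − 24x − 5) ÷ lead(D) = −6x⁴ ÷ 2x² = −3x². Subtract (−3x²)·D = −6x⁴ + 12x³ + 3x². Remainder: 14x³ − 18x² − 24x − 5.
Step 4: lead(14x³ − 18x² − 24x − 5) ÷ lead(D) = 14x³ ÷ 2x² = 7x. Subtract (7x)·D = 14x³ − 28x² − 7x. Remainder: 10x² − 17x − 5.
Step 5: lead(10x² − 17x − 5) ÷ lead(D) = 10x² ÷ 2x² = 5. Subtract (5)·D = 10x² − 20x − 5. Remainder: 3x.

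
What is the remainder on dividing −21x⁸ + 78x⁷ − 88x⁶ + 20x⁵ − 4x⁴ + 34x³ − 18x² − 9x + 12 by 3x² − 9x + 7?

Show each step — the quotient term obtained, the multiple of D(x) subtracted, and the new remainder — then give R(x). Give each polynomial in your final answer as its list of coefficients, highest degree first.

R = [5]

Step 1: lead(−21x⁸ + 78x⁷ − 88x⁶ + 20x⁵ − 4x⁴ + 34x³ − 18x² − 9x + 12) ÷ lead(D) = −21x⁸ ÷ 3x² = −7x⁶. Subtract (−7x⁶)·D = −21x⁸ + 63x⁷ − 49x⁶. Remainder: 15x⁷ − 39x⁶ + 20x⁵ − 4x⁴ + 34x³ − 18x² − 9x + 12.
Step 2: lead(15x⁷ − 39x⁶ + 20x⁵ − 4x⁴ + 34x³ − 18x² − 9x + 12) ÷ lead(D) = 15x⁷ ÷ 3x² = 5x⁵. Subtract (5x⁵)·D = 15x⁷ − 45x⁶ + 35x⁵. Remainder: 6x⁶ − 15x⁵ − 4x⁴ + 34x³ − 18x² − 9x + 12.
Step 3: lead(6x⁶ − 15x⁵ − 4x⁴ + 34x³ − 18x² − 9x + 12) ÷ lead(D) = 6x⁶ ÷ 3x² = 2x⁴. Subtract (2x⁴)·D = 6x⁶ − 18x⁵ + 14x⁴. Remainder: 3x⁵ − 18x⁴ + 34x³ − 18x² − 9x + 12.
Step 4: lead(3x⁵ − 18x⁴ + 34x³ − 18x² − 9x + 12) ÷ lead(D) = 3x⁵ ÷ 3x² = x³. Subtract (x³)·D = 3x⁵ − 9x⁴ + 7x³. Remainder: −9x⁴ + 27x³ − 18x² − 9x + 12.
Step 5: lead(−9x⁴ + 27x³ − 18x² − 9x + 12) ÷ lead(D) = −9x⁴ ÷ 3x² = −3x². Subtract (−3x²)·D = −9x⁴ + 27x³ − 21x². Remainder: 3x² − 9x + 12.
Step 6: lead(3x² − 9x + 12) ÷ lead(D) = 3x² ÷ 3x² = 1. Subtract (1)·D = 3x² − 9x + 7. Remainder: 5.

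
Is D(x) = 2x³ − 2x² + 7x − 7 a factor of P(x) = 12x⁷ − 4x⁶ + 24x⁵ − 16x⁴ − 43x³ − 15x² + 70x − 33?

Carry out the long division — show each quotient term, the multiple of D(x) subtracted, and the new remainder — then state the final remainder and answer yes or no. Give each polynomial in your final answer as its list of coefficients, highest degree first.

R = [-5], so D(x) is not a factor of P(x). no

Step 1: lead(12x⁷ − 4x⁶ + 24x⁵ − 16x⁴ − 43x³ − 15x² + 70x − 33) ÷ lead(D) = 12x⁷ ÷ 2x³ = 6x⁴. Subtract (6x⁴)·D = 12x⁷ − 12x⁶ + 42x⁵ − 42x⁴. Remainder: 8x⁶ − 18x⁵ + 26x⁴ − 43x³ − 15x² + 70x − 33.
Step 2: lead(8x⁶ − 18x⁵ + 26x⁴ − 43x³ − 15x² + 70x − 33) ÷ lead(D) = 8x⁶ ÷ 2x³ = 4x³. Subtract (4x³)·D = 8x⁶ − 8x⁵ + 28x⁴ − 28x³. Remainder: −10x⁵ − 2x⁴ − 15x³ − 15x² + 70x − 33.
Step 3: lead(−10x⁵ − 2x⁴ − 15x³ − 15x² + 70x − 33) ÷ lead(D) = −10x⁵ ÷ 2x³ = −5x². Subtract (−5x²)·D = −10x⁵ + 10x⁴ − 35x³ + 35x². Remainder: −12x⁴ + 20x³ − 50x² + 70x − 33.
Step 4: lead(−12x⁴ + 20x³ − 50x² + 70x − 33) ÷ lead(D) = −12x⁴ ÷ 2x³ = −6x. Subtract (−6x)·D = −12x⁴ + 12x³ − 42x² + 42x. Remainder: 8x³ − 8x² + 28x − 33.
Step 5: lead(8x³ − 8x² + 28x − 33) ÷ lead(D) = 8x³ ÷ 2x³ = 4. Subtract (4)·D = 8x³ − 8x² + 28x − 28. Remainder: −5.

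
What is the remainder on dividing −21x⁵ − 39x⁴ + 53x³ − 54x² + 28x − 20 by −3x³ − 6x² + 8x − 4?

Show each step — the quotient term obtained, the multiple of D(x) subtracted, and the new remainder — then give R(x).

R(x) = −8

Step 1: lead(−21x⁵ − 39x⁴ + 53x³ − 54x² + 28x − 20) ÷ lead(D) = −21x⁵ ÷ −3x³ = 7x². Subtract (7x²)·D = −21x⁵ − 42x⁴ + 56x³ − 28x². Remainder: 3x⁴ − 3x³ − 26x² + 28x − 20.
Step 2: lead(3x⁴ − 3x³ − 26x² + 28x − 20) ÷ lead(D) = 3x⁴ ÷ −3x³ = −x. Subtract (−x)·D = 3x⁴ + 6x³ − 8x² + 4x. Remainder: −9x³ − 18x² + 24x − 20.
Step 3: lead(−9x³ − 18x² + 24x − 20) ÷ lead(D) = −9x³ ÷ −3x³ = 3. Subtract (3)·D = −9x³ − 18x² + 24x − 12. Remainder: −8.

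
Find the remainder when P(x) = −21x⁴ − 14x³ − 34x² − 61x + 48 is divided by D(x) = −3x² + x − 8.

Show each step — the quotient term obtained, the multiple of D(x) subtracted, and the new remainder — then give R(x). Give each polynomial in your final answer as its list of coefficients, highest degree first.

R = [8]

Step 1: lead(−21x⁴ − 14x³ − 34x² − 61x + 48) ÷ lead(D) = −21x⁴ ÷ −3x² = 7x². Subtract (7x²)·D = −21x⁴ + 7x³ − 56x². Remainder: −21x³ + 22x² − 61x + 48.
Step 2: lead(−21x³ + 22x² − 61x + 48) ÷ lead(D) = −21x³ ÷ −3x² = 7x. Subtract (7x)·D = −21x³ + 7x² − 56x. Remainder: 15x² − 5x + 48.
Step 3: lead(15x² − 5x + 48) ÷ lead(D) = 15x² ÷ −3x² = −5. Subtract (−5)·D = 15x² − 5x + 40. Remainder: 8.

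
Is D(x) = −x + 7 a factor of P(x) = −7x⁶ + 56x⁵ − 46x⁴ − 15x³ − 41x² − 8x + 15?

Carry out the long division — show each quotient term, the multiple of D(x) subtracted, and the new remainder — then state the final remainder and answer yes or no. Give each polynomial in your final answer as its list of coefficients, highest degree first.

R = [8], so D(x) is not a factor of P(x). no

Step 1: lead(−7x⁶ + 56x⁵ − 46x⁴ − 15x³ − 41x² − 8x + 15) ÷ lead(D) = −7x⁶ ÷ −x = 7x⁵. Subtract (7x⁵)·D = −7x⁶ + 49x⁵. Remainder: 7x⁵ − 46x⁴ − 15x³ − 41x² − 8x + 15.
Step 2: lead(7x⁵ − 46x⁴ − 15x³ − 41x² − 8x + 15) ÷ lead(D) = 7x⁵ ÷ −x = −7x⁴. Subtract (−7x⁴)·D = 7x⁵ − 49x⁴. Remainder: 3x⁴ − 15x³ − 41x² − 8x + 15.
Step 3: lead(3x⁴ − 15x³ − 41x² − 8x + 15) ÷ lead(D) = 3x⁴ ÷ −x = −3x³. Subtract (−3x³)·D = 3x⁴ − 21x³. Remainder: 6x³ − 41x² − 8x + 15.
Step 4: lead(6x³ − 41x² − 8x + 15) ÷ lead(D) = 6x³ ÷ −x = −6x². Subtract (−6x²)·D = 6x³ − 42x². Remainder: x² − 8x + 15.
Step 5: lead(x² − 8x + 15) ÷ lead(D) = x² ÷ −x = −x. Subtract (−x)·D = x² − 7x. Remainder: −x + 15.
Step 6: lead(−x + 15) ÷ lead(D) = −x ÷ −x = 1. Subtract (1)·D = −x + 7. Remainder: 8.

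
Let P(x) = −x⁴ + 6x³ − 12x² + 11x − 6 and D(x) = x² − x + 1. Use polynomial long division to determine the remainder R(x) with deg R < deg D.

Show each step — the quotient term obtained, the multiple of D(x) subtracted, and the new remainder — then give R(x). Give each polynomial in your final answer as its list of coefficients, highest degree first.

Step 1: lead(−x⁴ + 6x³ − 12x² + 11x − 6) ÷ lead(D) = −x⁴ ÷ x² = −x². Subtract (−x²)·D = −x⁴ + x³ − x². Remainder: 5x³ − 11x² + 11x − 6.
Step 2: lead(5x³ − 11x² + 11x − 6) ÷ lead(D) = 5x³ ÷ x² = 5x. Subtract (5x)·D = 5x³ − 5x² + 5x. Remainder: −6x² + 6x − 6.
Step 3: lead(−6x² + 6x − 6) ÷ lead(D) = −6x² ÷ x² = −6. Subtract (−6)·D = −6x² + 6x − 6. Remainder: 0.

R = [0]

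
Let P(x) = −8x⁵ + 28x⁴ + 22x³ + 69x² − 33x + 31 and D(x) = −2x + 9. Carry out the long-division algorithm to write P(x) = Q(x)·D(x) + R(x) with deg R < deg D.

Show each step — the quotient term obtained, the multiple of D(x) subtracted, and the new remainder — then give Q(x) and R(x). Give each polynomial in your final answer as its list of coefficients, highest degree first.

Q = [4, 4, 7, -3, 3]; R = [4]

Step 1: lead(−8x⁵ + 28x⁴ + 22x³ + 69x² − 33x + 31) ÷ lead(D) = −8x⁵ ÷ −2x = 4x⁴. Subtract (4x⁴)·D = −8x⁵ + 36x⁴. Remainder: −8x⁴ + 22x³ + 69x² − 33x + 31.
Step 2: lead(−8x⁴ + 22x³ + 69x² − 33x + 31) ÷ lead(D) = −8x⁴ ÷ −2x = 4x³. Subtract (4x³)·D = −8x⁴ + 36x³. Remainder: −14x³ + 69x² − 33x + 31.
Step 3: lead(−14x³ + 69x² − 33x + 31) ÷ lead(D) = −14x³ ÷ −2x = 7x². Subtract (7x²)·D = −14x³ + 63x². Remainder: 6x² − 33x + 31.
Step 4: lead(6x² − 33x + 31) ÷ lead(D) = 6x² ÷ −2x = −3x. Subtract (−3x)·D = 6x² − 27x. Remainder: −6x + 31.
Step 5: lead(−6x + 31) ÷ lead(D) = −6x ÷ −2x = 3. Subtract (3)·D = −6x + 27. Remainder: 4.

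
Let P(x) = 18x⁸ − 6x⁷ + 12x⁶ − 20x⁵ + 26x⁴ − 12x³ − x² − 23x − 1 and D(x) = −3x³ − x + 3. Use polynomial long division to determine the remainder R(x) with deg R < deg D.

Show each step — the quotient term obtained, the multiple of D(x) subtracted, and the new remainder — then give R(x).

R(x) = −7x² − 3x − 7

Step 1: lead(18x⁸ − 6x⁷ + 12x⁶ − 20x⁵ + 26x⁴ − 12x³ − x² − 23x − 1) ÷ lead(D) = 18x⁸ ÷ −3x³ = −6x⁵. Subtract (−6x⁵)·D = 18x⁸ + 6x⁶ − 18x⁵. Remainder: −6x⁷ + 6x⁶ − 2x⁵ + 26x⁴ − 12x³ − x² − 23x − 1.
Step 2: lead(−6x⁷ + 6x⁶ − 2x⁵ + 26x⁴ − 12x³ − x² − 23x − 1) ÷ lead(D) = −6x⁷ ÷ −3x³ = 2x⁴. Subtract (2x⁴)·D = −6x⁷ − 2x⁵ + 6x⁴. Remainder: 6x⁶ + 20x⁴ − 12x³ − x² − 23x − 1.
Step 3: lead(6x⁶ + 20x⁴ − 12x³ − x² − 23x − 1) ÷ lead(D) = 6x⁶ ÷ −3x³ = −2x³. Subtract (−2x³)·D = 6x⁶ + 2x⁴ − 6x³. Remainder: 18x⁴ − 6x³ − x² − 23x − 1.
Step 4: lead(18x⁴ − 6x³ − x² − 23x − 1) ÷ lead(D) = 18x⁴ ÷ −3x³ = −6x. Subtract (−6x)·D = 18x⁴ + 6x² − 18x. Remainder: −6x³ − 7x² − 5x − 1.
Step 5: lead(−6x³ − 7x² − 5x − 1) ÷ lead(D) = −6x³ ÷ −3x³ = 2. Subtract (2)·D = −6x³ − 2x + 6. Remainder: −7x² − 3x − 7.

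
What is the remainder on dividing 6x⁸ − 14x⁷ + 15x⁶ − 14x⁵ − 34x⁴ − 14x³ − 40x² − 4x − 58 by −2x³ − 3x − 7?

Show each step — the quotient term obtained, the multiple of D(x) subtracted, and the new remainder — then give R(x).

Step 1: lead(6x⁸ − 14x⁷ + 15x⁶ − 14x⁵ − 34x⁴ − 14x³ − 40x² − 4x − 58) ÷ lead(D) = 6x⁸ ÷ −2x³ = −3x⁵. Subtract (−3x⁵)·D = 6x⁸ + 9x⁶ + 21x⁵. Remainder: −14x⁷ + 6x⁶ − 35x⁵ − 34x⁴ − 14x³ − 40x² − 4x − 58.
Step 2: lead(−14x⁷ + 6x⁶ − 35x⁵ − 34x⁴ − 14x³ − 40x² − 4x − 58) ÷ lead(D) = −14x⁷ ÷ −2x³ = 7x⁴. Subtract (7x⁴)·D = −14x⁷ − 21x⁵ − 49x⁴. Remainder: 6x⁶ − 14x⁵ + 15x⁴ − 14x³ − 40x² − 4x − 58.
Step 3: lead(6x⁶ − 14x⁵ + 15x⁴ − 14x³ − 40x² − 4x − 58) ÷ lead(D) = 6x⁶ ÷ −2x³ = −3x³. Subtract (−3x³)·D = 6x⁶ + 9x⁴ + 21x³. Remainder: −14x⁵ + 6x⁴ − 35x³ − 40x² − 4x − 58.
Step 4: lead(−14x⁵ + 6x⁴ − 35x³ − 40x² − 4x − 58) ÷ lead(D) = −14x⁵ ÷ −2x³ = 7x². Subtract (7x²)·D = −14x⁵ − 21x³ − 49x². Remainder: 6x⁴ − 14x³ + 9x² − 4x − 58.
Step 5: lead(6x⁴ − 14x³ + 9x² − 4x − 58) ÷ lead(D) = 6x⁴ ÷ −2x³ = −3x. Subtract (−3x)·D = 6x⁴ + 9x² + 21x. Remainder: −14x³ − 25x − 58.
Step 6: lead(−14x³ − 25x − 58) ÷ lead(D) = −14x³ ÷ −2x³ = 7. Subtract (7)·D = −14x³ − 21x − 49. Remainder: −4x − 9.

R(x) = −4x − 9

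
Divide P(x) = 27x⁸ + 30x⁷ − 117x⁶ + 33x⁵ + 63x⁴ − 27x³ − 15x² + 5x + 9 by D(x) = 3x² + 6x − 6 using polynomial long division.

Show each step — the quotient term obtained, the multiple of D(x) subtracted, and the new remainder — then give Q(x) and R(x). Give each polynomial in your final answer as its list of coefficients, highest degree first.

Q = [9, -8, -5, 5, 1, -1, -1]; R = [5, 3]

Step 1: lead(27x⁸ + 30x⁷ − 117x⁶ + 33x⁵ + 63x⁴ − 27x³ − 15x² + 5x + 9) ÷ lead(D) = 27x⁸ ÷ 3x² = 9x⁶. Subtract (9x⁶)·D = 27x⁸ + 54x⁷ − 54x⁶. Remainder: −24x⁷ − 63x⁶ + 33x⁵ + 63x⁴ − 27x³ − 15x² + 5x + 9.
Step 2: lead(−24x⁷ − 63x⁶ + 33x⁵ + 63x⁴ − 27x³ − 15x² + 5x + 9) ÷ lead(D) = −24x⁷ ÷ 3x² = −8x⁵. Subtract (−8x⁵)·D = −24x⁷ − 48x⁶ + 48x⁵. Remainder: −15x⁶ − 15x⁵ + 63x⁴ − 27x³ − 15x² + 5x + 9.
Step 3: lead(−15x⁶ − 15x⁵ + 63x⁴ − 27x³ − 15x² + 5x + 9) ÷ lead(D) = −15x⁶ ÷ 3x² = −5x⁴. Subtract (−5x⁴)·D = −15x⁶ − 30x⁵ + 30x⁴. Remainder: 15x⁵ + 33x⁴ − 27x³ − 15x² + 5x + 9.
Step 4: lead(15x⁵ + 33x⁴ − 27x³ − 15x² + 5x + 9) ÷ lead(D) = 15x⁵ ÷ 3x² = 5x³. Subtract (5x³)·D = 15x⁵ + 30x⁴ − 30x³. Remainder: 3x⁴ + 3x³ − 15x² + 5x + 9.
Step 5: lead(3x⁴ + 3x³ − 15x² + 5x + 9) ÷ lead(D) = 3x⁴ ÷ 3x² = x². Subtract (x²)·D = 3x⁴ + 6x³ − 6x². Remainder: −3x³ − 9x² + 5x + 9.
Step 6: lead(−3x³ − 9x² + 5x + 9) ÷ lead(D) = −3x³ ÷ 3x² = −x. Subtract (−x)·D = −3x³ − 6x² + 6x. Remainder: −3x² − x + 9.
Step 7: lead(−3x² − x + 9) ÷ lead(D) = −3x² ÷ 3x² = −1. Subtract (−1)·D = −3x² − 6x + 6. Remainder: 5x + 3.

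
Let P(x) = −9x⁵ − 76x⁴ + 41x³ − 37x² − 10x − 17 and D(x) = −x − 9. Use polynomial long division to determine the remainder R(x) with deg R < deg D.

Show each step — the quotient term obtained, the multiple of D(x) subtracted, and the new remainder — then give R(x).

R(x) = −8

Step 1: lead(−9x⁵ − 76x⁴ + 41x³ − 37x² − 10x − 17) ÷ lead(D) = −9x⁵ ÷ −x = 9x⁴. Subtract (9x⁴)·D = −9x⁵ − 81x⁴. Remainder: 5x⁴ + 41x³ − 37x² − 10x − 17.
Step 2: lead(5x⁴ + 41x³ − 37x² − 10x − 17) ÷ lead(D) = 5x⁴ ÷ −x = −5x³. Subtract (−5x³)·D = 5x⁴ + 45x³. Remainder: −4x³ − 37x² − 10x − 17.
Step 3: lead(−4x³ − 37x² − 10x − 17) ÷ lead(D) = −4x³ ÷ −x = 4x². Subtract (4x²)·D = −4x³ − 36x². Remainder: −x² − 10x − 17.
Step 4: lead(−x² − 10x − 17) ÷ lead(D) = −x² ÷ −x = x. Subtract (x)·D = −x² − 9x. Remainder: −x − 17.
Step 5: lead(−x − 17) ÷ lead(D) = −x ÷ −x = 1. Subtract (1)·D = −x − 9. Remainder: −8.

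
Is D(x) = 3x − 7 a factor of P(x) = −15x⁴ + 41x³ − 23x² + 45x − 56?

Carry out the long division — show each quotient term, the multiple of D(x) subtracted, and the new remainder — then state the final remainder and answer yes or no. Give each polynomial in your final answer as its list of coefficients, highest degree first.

Step 1: lead(−15x⁴ + 41x³ − 23x² + 45x − 56) ÷ lead(D) = −15x⁴ ÷ 3x = −5x³. Subtract (−5x³)·D = −15x⁴ + 35x³. Remainder: 6x³ − 23x² + 45x − 56.
Step 2: lead(6x³ − 23x² + 45x − 56) ÷ lead(D) = 6x³ ÷ 3x = 2x². Subtract (2x²)·D = 6x³ − 14x². Remainder: −9x² + 45x − 56.
Step 3: lead(−9x² + 45x − 56) ÷ lead(D) = −9x² ÷ 3x = −3x. Subtract (−3x)·D = −9x² + 21x. Remainder: 24x − 56.
Step 4: lead(24x − 56) ÷ lead(D) = 24x ÷ 3x = 8. Subtract (8)·D = 24x − 56. Remainder: 0.

R = [0], so D(x) is a factor of P(x). yes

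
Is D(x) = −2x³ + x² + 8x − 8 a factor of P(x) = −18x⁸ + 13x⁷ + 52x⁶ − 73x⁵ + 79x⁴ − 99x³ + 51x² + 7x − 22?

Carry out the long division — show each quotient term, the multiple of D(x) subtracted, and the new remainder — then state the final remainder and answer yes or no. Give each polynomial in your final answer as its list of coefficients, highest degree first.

Step 1: lead(−18x⁸ + 13x⁷ + 52x⁶ − 73x⁵ + 79x⁴ − 99x³ + 51x² + 7x − 22) ÷ lead(D) = −18x⁸ ÷ −2x³ = 9x⁵. Subtract (9x⁵)·D = −18x⁸ + 9x⁷ + 72x⁶ − 72x⁵. Remainder: 4x⁷ − 20x⁶ − x⁵ + 79x⁴ − 99x³ + 51x² + 7x − 22.
Step 2: lead(4x⁷ − 20x⁶ − x⁵ + 79x⁴ − 99x³ + 51x² + 7x − 22) ÷ lead(D) = 4x⁷ ÷ −2x³ = −2x⁴. Subtract (−2x⁴)·D = 4x⁷ − 2x⁶ − 16x⁵ + 16x⁴. Remainder: −18x⁶ + 15x⁵ + 63x⁴ − 99x³ + 51x² + 7x − 22.
Step 3: lead(−18x⁶ + 15x⁵ + 63x⁴ − 99x³ + 51x² + 7x − 22) ÷ lead(D) = −18x⁶ ÷ −2x³ = 9x³. Subtract (9x³)·D = −18x⁶ + 9x⁵ + 72x⁴ − 72x³. Remainder: 6x⁵ − 9x⁴ − 27x³ + 51x² + 7x − 22.
Step 4: lead(6x⁵ − 9x⁴ − 27x³ + 51x² + 7x − 22) ÷ lead(D) = 6x⁵ ÷ −2x³ = −3x². Subtract (−3x²)·D = 6x⁵ − 3x⁴ − 24x³ + 24x². Remainder: −6x⁴ − 3x³ + 27x² + 7x − 22.
Step 5: lead(−6x⁴ − 3x³ + 27x² + 7x − 22) ÷ lead(D) = −6x⁴ ÷ −2x³ = 3x. Subtract (3x)·D = −6x⁴ + 3x³ + 24x² − 24x. Remainder: −6x³ + 3x² + 31x − 22.
Step 6: lead(−6x³ + 3x² + 31x − 22) ÷ lead(D) = −6x³ ÷ −2x³ = 3. Subtract (3)·D = −6x³ + 3x² + 24x − 24. Remainder: 7x + 2.

R = [7, 2], so D(x) is not a factor of P(x). no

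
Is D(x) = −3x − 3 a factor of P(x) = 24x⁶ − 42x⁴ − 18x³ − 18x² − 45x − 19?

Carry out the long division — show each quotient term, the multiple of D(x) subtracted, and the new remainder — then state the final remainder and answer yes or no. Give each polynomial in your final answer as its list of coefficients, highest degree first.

Step 1: lead(24x⁶ − 42x⁴ − 18x³ − 18x² − 45x − 19) ÷ lead(D) = 24x⁶ ÷ −3x = −8x⁵. Subtract (−8x⁵)·D = 24x⁶ + 24x⁵. Remainder: −24x⁵ − 42x⁴ − 18x³ − 18x² − 45x − 19.
Step 2: lead(−24x⁵ − 42x⁴ − 18x³ − 18x² − 45x − 19) ÷ lead(D) = −24x⁵ ÷ −3x = 8x⁴. Subtract (8x⁴)·D = −24x⁵ − 24x⁴. Remainder: −18x⁴ − 18x³ − 18x² − 45x − 19.
Step 3: lead(−18x⁴ − 18x³ − 18x² − 45x − 19) ÷ lead(D) = −18x⁴ ÷ −3x = 6x³. Subtract (6x³)·D = −18x⁴ − 18x³. Remainder: −18x² − 45x − 19.
Step 4: lead(−18x² − 45x − 19) ÷ lead(D) = −18x² ÷ −3x = 6x. Subtract (6x)·D = −18x² − 18x. Remainder: −27x − 19.
Step 5: lead(−27x − 19) ÷ lead(D) = −27x ÷ −3x = 9. Subtract (9)·D = −27x − 27. Remainder: 8.

R = [8], so D(x) is not a factor of P(x). no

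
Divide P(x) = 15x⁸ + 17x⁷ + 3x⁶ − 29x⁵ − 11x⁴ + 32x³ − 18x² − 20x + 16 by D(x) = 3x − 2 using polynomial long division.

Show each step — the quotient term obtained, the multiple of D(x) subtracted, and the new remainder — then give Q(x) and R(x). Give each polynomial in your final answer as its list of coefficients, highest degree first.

Step 1: lead(15x⁸ + 17x⁷ + 3x⁶ − 29x⁵ − 11x⁴ + 32x³ − 18x² − 20x + 16) ÷ lead(D) = 15x⁸ ÷ 3x = 5x⁷. Subtract (5x⁷)·D = 15x⁸ − 10x⁷. Remainder: 27x⁷ + 3x⁶ − 29x⁵ − 11x⁴ + 32x³ − 18x² − 20x + 16.
Step 2: lead(27x⁷ + 3x⁶ − 29x⁵ − 11x⁴ + 32x³ − 18x² − 20x + 16) ÷ lead(D) = 27x⁷ ÷ 3x = 9x⁶. Subtract (9x⁶)·D = 27x⁷ − 18x⁶. Remainder: 21x⁶ − 29x⁵ − 11x⁴ + 32x³ − 18x² − 20x + 16.
Step 3: lead(21x⁶ − 29x⁵ − 11x⁴ + 32x³ − 18x² − 20x + 16) ÷ lead(D) = 21x⁶ ÷ 3x = 7x⁵. Subtract (7x⁵)·D = 21x⁶ − 14x⁵. Remainder: −15x⁵ − 11x⁴ + 32x³ − 18x² − 20x + 16.
Step 4: lead(−15x⁵ − 11x⁴ + 32x³ − 18x² − 20x + 16) ÷ lead(D) = −15x⁵ ÷ 3x = −5x⁴. Subtract (−5x⁴)·D = −15x⁵ + 10x⁴. Remainder: −21x⁴ + 32x³ − 18x² − 20x + 16.
Step 5: lead(−21x⁴ + 32x³ − 18x² − 20x + 16) ÷ lead(D) = −21x⁴ ÷ 3x = −7x³. Subtract (−7x³)·D = −21x⁴ + 14x³. Remainder: 18x³ − 18x² − 20x + 16.
Step 6: lead(18x³ − 18x² − 20x + 16) ÷ lead(D) = 18x³ ÷ 3x = 6x². Subtract (6x²)·D = 18x³ − 12x². Remainder: −6x² − 20x + 16.
Step 7: lead(−6x² − 20x + 16) ÷ lead(D) = −6x² ÷ 3x = −2x. Subtract (−2x)·D = −6x² + 4x. Remainder: −24x + 16.
Step 8: lead(−24x + 16) ÷ lead(D) = −24x ÷ 3x = −8. Subtract (−8)·D = −24x + 16. Remainder: 0.

Q = [5, 9, 7, -5, -7, 6, -2, -8]; R = [0]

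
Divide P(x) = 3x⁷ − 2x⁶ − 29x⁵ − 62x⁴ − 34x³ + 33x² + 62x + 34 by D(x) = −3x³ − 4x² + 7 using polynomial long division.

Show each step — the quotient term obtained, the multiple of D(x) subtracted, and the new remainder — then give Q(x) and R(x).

Step 1: lead(3x⁷ − 2x⁶ − 29x⁵ − 62x⁴ − 34x³ + 33x² + 62x + 34) ÷ lead(D) = 3x⁷ ÷ −3x³ = −x⁴. Subtract (−x⁴)·D = 3x⁷ + 4x⁶ − 7x⁴. Remainder: −6x⁶ − 29x⁵ − 55x⁴ − 34x³ + 33x² + 62x + 34.
Step 2: lead(−6x⁶ − 29x⁵ − 55x⁴ − 34x³ + 33x² + 62x + 34) ÷ lead(D) = −6x⁶ ÷ −3x³ = 2x³. Subtract (2x³)·D = −6x⁶ − 8x⁵ + 14x³. Remainder: −21x⁵ − 55x⁴ − 48x³ + 33x² + 62x + 34.
Step 3: lead(−21x⁵ − 55x⁴ − 48x³ + 33x² + 62x + 34) ÷ lead(D) = −21x⁵ ÷ −3x³ = 7x². Subtract (7x²)·D = −21x⁵ − 28x⁴ + 49x². Remainder: −27x⁴ − 48x³ − 16x² + 62x + 34.
Step 4: lead(−27x⁴ − 48x³ − 16x² + 62x + 34) ÷ lead(D) = −27x⁴ ÷ −3x³ = 9x. Subtract (9x)·D = −27x⁴ − 36x³ + 63x. Remainder: −12x³ − 16x² − x + 34.
Step 5: lead(−12x³ − 16x² − x + 34) ÷ lead(D) = −12x³ ÷ −3x³ = 4. Subtract (4)·D = −12x³ − 16x² + 28. Remainder: −x + 6.

Q(x) = −x⁴ + 2x³ + 7x² + 9x + 4; R(x) = −x + 6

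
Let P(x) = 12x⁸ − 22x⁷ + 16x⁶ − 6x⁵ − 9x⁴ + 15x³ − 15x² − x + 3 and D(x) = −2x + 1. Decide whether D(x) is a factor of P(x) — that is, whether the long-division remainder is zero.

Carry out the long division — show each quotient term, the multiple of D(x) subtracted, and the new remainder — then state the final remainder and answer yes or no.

R(x) = 0, so D(x) is a factor of P(x). yes

Step 1: lead(12x⁸ − 22x⁷ + 16x⁶ − 6x⁵ − 9x⁴ + 15x³ − 15x² − x + 3) ÷ lead(D) = 12x⁸ ÷ −2x = −6x⁷. Subtract (−6x⁷)·D = 12x⁸ − 6x⁷. Remainder: −16x⁷ + 16x⁶ − 6x⁵ − 9x⁴ + 15x³ − 15x² − x + 3.
Step 2: lead(−16x⁷ + 16x⁶ − 6x⁵ − 9x⁴ + 15x³ − 15x² − x + 3) ÷ lead(D) = −16x⁷ ÷ −2x = 8x⁶. Subtract (8x⁶)·D = −16x⁷ + 8x⁶. Remainder: 8x⁶ − 6x⁵ − 9x⁴ + 15x³ − 15x² − x + 3.
Step 3: lead(8x⁶ − 6x⁵ − 9x⁴ + 15x³ − 15x² − x + 3) ÷ lead(D) = 8x⁶ ÷ −2x = −4x⁵. Subtract (−4x⁵)·D = 8x⁶ − 4x⁵. Remainder: −2x⁵ − 9x⁴ + 15x³ − 15x² − x + 3.
Step 4: lead(−2x⁵ − 9x⁴ + 15x³ − 15x² − x + 3) ÷ lead(D) = −2x⁵ ÷ −2x = x⁴. Subtract (x⁴)·D = −2x⁵ + x⁴. Remainder: −10x⁴ + 15x³ − 15x² − x + 3.
Step 5: lead(−10x⁴ + 15x³ − 15x² − x + 3) ÷ lead(D) = −10x⁴ ÷ −2x = 5x³. Subtract (5x³)·D = −10x⁴ + 5x³. Remainder: 10x³ − 15x² − x + 3.
Step 6: lead(10x³ − 15x² − x + 3) ÷ lead(D) = 10x³ ÷ −2x = −5x². Subtract (−5x²)·D = 10x³ − 5x². Remainder: −10x² − x + 3.
Step 7: lead(−10x² − x + 3) ÷ lead(D) = −10x² ÷ −2x = 5x. Subtract (5x)·D = −10x² + 5x. Remainder: −6x + 3.
Step 8: lead(−6x + 3) ÷ lead(D) = −6x ÷ −2x = 3. Subtract (3)·D = −6x + 3. Remainder: 0.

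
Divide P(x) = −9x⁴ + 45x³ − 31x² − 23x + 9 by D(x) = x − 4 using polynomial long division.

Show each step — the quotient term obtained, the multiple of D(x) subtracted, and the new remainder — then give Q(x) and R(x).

Q(x) = −9x³ + 9x² + 5x − 3; R(x) = −3

Step 1: lead(−9x⁴ + 45x³ − 31x² − 23x + 9) ÷ lead(D) = −9x⁴ ÷ x = −9x³. Subtract (−9x³)·D = −9x⁴ + 36x³. Remainder: 9x³ − 31x² − 23x + 9.
Step 2: lead(9x³ − 31x² − 23x + 9) ÷ lead(D) = 9x³ ÷ x = 9x². Subtract (9x²)·D = 9x³ − 36x². Remainder: 5x² − 23x + 9.
Step 3: lead(5x² − 23x + 9) ÷ lead(D) = 5x² ÷ x = 5x. Subtract (5x)·D = 5x² − 20x. Remainder: −3x + 9.
Step 4: lead(−3x + 9) ÷ lead(D) = −3x ÷ x = −3. Subtract (−3)·D = −3x + 12. Remainder: −3.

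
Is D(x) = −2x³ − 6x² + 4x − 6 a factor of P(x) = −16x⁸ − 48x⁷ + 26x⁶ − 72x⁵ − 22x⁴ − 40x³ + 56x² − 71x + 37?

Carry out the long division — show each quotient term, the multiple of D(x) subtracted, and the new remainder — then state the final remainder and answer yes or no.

R(x) = 5x − 5, so D(x) is not a factor of P(x). no

Step 1: lead(−16x⁸ − 48x⁷ + 26x⁶ − 72x⁵ − 22x⁴ − 40x³ + 56x² − 71x + 37) ÷ lead(D) = −16x⁸ ÷ −2x³ = 8x⁵. Subtract (8x⁵)·D = −16x⁸ − 48x⁷ + 32x⁶ − 48x⁵. Remainder: −6x⁶ − 24x⁵ − 22x⁴ − 40x³ + 56x² − 71x + 37.
Step 2: lead(−6x⁶ − 24x⁵ − 22x⁴ − 40x³ + 56x² − 71x + 37) ÷ lead(D) = −6x⁶ ÷ −2x³ = 3x³. Subtract (3x³)·D = −6x⁶ − 18x⁵ + 12x⁴ − 18x³. Remainder: −6x⁵ − 34x⁴ − 22x³ + 56x² − 71x + 37.
Step 3: lead(−6x⁵ − 34x⁴ − 22x³ + 56x² − 71x + 37) ÷ lead(D) = −6x⁵ ÷ −2x³ = 3x². Subtract (3x²)·D = −6x⁵ − 18x⁴ + 12x³ − 18x². Remainder: −16x⁴ − 34x³ + 74x² − 71x + 37.
Step 4: lead(−16x⁴ − 34x³ + 74x² − 71x + 37) ÷ lead(D) = −16x⁴ ÷ −2x³ = 8x. Subtract (8x)·D = −16x⁴ − 48x³ + 32x² − 48x. Remainder: 14x³ + 42x² − 23x + 37.
Step 5: lead(14x³ + 42x² − 23x + 37) ÷ lead(D) = 14x³ ÷ −2x³ = −7. Subtract (−7)·D = 14x³ + 42x² − 28x + 42. Remainder: 5x − 5.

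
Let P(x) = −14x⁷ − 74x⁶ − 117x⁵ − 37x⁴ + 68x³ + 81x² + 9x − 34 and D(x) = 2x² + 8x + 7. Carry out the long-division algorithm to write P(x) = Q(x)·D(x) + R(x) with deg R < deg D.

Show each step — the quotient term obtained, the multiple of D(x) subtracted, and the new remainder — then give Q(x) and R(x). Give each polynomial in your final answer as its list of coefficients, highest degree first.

Q = [-7, -9, 2, 5, 7, -5]; R = [1]

Step 1: lead(−14x⁷ − 74x⁶ − 117x⁵ − 37x⁴ + 68x³ + 81x² + 9x − 34) ÷ lead(D) = −14x⁷ ÷ 2x² = −7x⁵. Subtract (−7x⁵)·D = −14x⁷ − 56x⁶ − 49x⁵. Remainder: −18x⁶ − 68x⁵ − 37x⁴ + 68x³ + 81x² + 9x − 34.
Step 2: lead(−18x⁶ − 68x⁵ − 37x⁴ + 68x³ + 81x² + 9x − 34) ÷ lead(D) = −18x⁶ ÷ 2x² = −9x⁴. Subtract (−9x⁴)·D = −18x⁶ − 72x⁵ − 63x⁴. Remainder: 4x⁵ + 26x⁴ + 68x³ + 81x² + 9x − 34.
Step 3: lead(4x⁵ + 26x⁴ + 68x³ + 81x² + 9x − 34) ÷ lead(D) = 4x⁵ ÷ 2x² = 2x³. Subtract (2x³)·D = 4x⁵ + 16x⁴ + 14x³. Remainder: 10x⁴ + 54x³ + 81x² + 9x − 34.
Step 4: lead(10x⁴ + 54x³ + 81x² + 9x − 34) ÷ lead(D) = 10x⁴ ÷ 2x² = 5x². Subtract (5x²)·D = 10x⁴ + 40x³ + 35x². Remainder: 14x³ + 46x² + 9x − 34.
Step 5: lead(14x³ + 46x² + 9x − 34) ÷ lead(D) = 14x³ ÷ 2x² = 7x. Subtract (7x)·D = 14x³ + 56x² + 49x. Remainder: −10x² − 40x − 34.
Step 6: lead(−10x² − 40x − 34) ÷ lead(D) = −10x² ÷ 2x² = −5. Subtract (−5)·D = −10x² − 40x − 35. Remainder: 1.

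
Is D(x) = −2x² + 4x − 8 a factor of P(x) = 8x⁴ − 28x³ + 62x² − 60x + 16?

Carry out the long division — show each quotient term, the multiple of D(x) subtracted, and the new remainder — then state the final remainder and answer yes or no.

R(x) = −8, so D(x) is not a factor of P(x). no

Step 1: lead(8x⁴ − 28x³ + 62x² − 60x + 16) ÷ lead(D) = 8x⁴ ÷ −2x² = −4x². Subtract (−4x²)·D = 8x⁴ − 16x³ + 32x². Remainder: −12x³ + 30x² − 60x + 16.
Step 2: lead(−12x³ + 30x² − 60x + 16) ÷ lead(D) = −12x³ ÷ −2x² = 6x. Subtract (6x)·D = −12x³ + 24x² − 48x. Remainder: 6x² − 12x + 16.
Step 3: lead(6x² − 12x + 16) ÷ lead(D) = 6x² ÷ −2x² = −3. Subtract (−3)·D = 6x² − 12x + 24. Remainder: −8.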